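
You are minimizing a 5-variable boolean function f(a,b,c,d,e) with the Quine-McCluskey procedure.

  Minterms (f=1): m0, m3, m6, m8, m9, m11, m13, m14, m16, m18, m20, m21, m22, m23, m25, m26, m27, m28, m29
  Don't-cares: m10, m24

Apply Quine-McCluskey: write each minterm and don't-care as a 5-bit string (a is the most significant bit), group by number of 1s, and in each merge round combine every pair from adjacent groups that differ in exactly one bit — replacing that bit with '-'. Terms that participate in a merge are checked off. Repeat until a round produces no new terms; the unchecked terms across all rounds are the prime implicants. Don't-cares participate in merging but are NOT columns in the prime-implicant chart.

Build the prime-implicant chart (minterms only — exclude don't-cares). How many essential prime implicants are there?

5

[col 0] 00000*, 00011*, 00110*, 01000*, 01001*, 01010*, 01011*, 01101*, 01110*, 10000*, 10010*, 10100*, 10101*, 10110*, 10111*, 11000*, 11001*, 11010*, 11011*, 11100*, 11101*
[col 1] -0000*, -0110, -1000*, -1001*, -1010*, -1011*, -1101*, 0-000*, 0-011, 0-110, 01-01*, 01-10, 010-0*, 010-1*, 0100-*, 0101-*, 1-000*, 1-010*, 1-100*, 1-101*, 10-00*, 10-10*, 100-0*, 101-0*, 101-1*, 1010-*, 1011-*, 11-00*, 11-01*, 110-0*, 110-1*, 1100-*, 1101-*, 1110-*
[col 2] --000, -1-01, -10-0*, -10-1*, -100-*, -101-*, 010--*, 1--00, 1-0-0, 1-10-, 10--0, 101--, 11-0-, 110--*
[col 3] -10--
Prime implicants: --000, -0110, -1-01, -10--, 0-011, 0-110, 01-10, 1--00, 1-0-0, 1-10-, 10--0, 101--, 11-0-
PI chart (minterm → PIs covering it):
  0 | --000  (sole → essential)
  3 | 0-011  (sole → essential)
  6 | -0110,0-110
  8 | --000,-10--
  9 | -1-01,-10--
  11 | -10--,0-011
  13 | -1-01  (sole → essential)
  14 | 0-110,01-10
  16 | --000,1--00,1-0-0,10--0
  18 | 1-0-0,10--0
  20 | 1--00,1-10-,10--0,101--
  21 | 1-10-,101--
  22 | -0110,10--0,101--
  23 | 101--  (sole → essential)
  25 | -1-01,-10--,11-0-
  26 | -10--,1-0-0
  27 | -10--  (sole → essential)
  28 | 1--00,1-10-,11-0-
  29 | -1-01,1-10-,11-0-
Essential prime implicants: --000, -1-01, -10--, 0-011, 101--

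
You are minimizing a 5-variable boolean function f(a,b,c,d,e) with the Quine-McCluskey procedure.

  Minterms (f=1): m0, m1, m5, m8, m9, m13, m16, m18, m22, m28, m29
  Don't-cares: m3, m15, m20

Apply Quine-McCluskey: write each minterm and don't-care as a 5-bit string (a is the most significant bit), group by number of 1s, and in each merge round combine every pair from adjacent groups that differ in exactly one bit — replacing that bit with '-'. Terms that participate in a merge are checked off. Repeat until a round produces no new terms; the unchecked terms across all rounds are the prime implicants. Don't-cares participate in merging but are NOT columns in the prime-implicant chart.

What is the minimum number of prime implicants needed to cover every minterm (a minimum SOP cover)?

[col 0] 00000*, 00001*, 00011*, 00101*, 01000*, 01001*, 01101*, 01111*, 10000*, 10010*, 10100*, 10110*, 11100*, 11101*
[col 1] -0000, -1101, 0-000*, 0-001*, 0-101*, 00-01*, 000-1, 0000-*, 01-01*, 0100-*, 011-1, 1-100, 10-00*, 10-10*, 100-0*, 101-0*, 1110-
[col 2] 0--01, 0-00-, 10--0
Prime implicants: -0000, -1101, 0--01, 0-00-, 000-1, 011-1, 1-100, 10--0, 1110-
PI chart (minterm → PIs covering it):
  0 | -0000,0-00-
  1 | 0--01,0-00-,000-1
  5 | 0--01  (sole → essential)
  8 | 0-00-  (sole → essential)
  9 | 0--01,0-00-
  13 | -1101,0--01,011-1
  16 | -0000,10--0
  18 | 10--0  (sole → essential)
  22 | 10--0  (sole → essential)
  28 | 1-100,1110-
  29 | -1101,1110-
Essential prime implicants: 0--01, 0-00-, 10--0
Petrick residual → 1110-
Minimum SOP uses 4 PIs: a'd'e + a'c'd' + ab'e' + abcd'

4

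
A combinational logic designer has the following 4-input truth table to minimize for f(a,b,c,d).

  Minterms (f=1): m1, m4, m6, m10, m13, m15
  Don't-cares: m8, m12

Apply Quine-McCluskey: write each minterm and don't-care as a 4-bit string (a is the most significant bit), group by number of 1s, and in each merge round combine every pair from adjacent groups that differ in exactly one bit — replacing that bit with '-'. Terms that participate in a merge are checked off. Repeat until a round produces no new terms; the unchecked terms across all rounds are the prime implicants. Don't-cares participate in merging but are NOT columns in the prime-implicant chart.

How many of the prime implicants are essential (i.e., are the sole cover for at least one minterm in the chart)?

4

Round 0: 0001 0100✓ 0110✓ 1000✓ 1010✓ 1100✓ 1101✓ 1111✓
Round 1: -100 01-0 1-00 10-0 11-1 110-
PIs = {-100, 0001, 01-0, 1-00, 10-0, 11-1, 110-}
Coverage chart:
  m1: 0001 ←essential
  m4: -100,01-0
  m6: 01-0 ←essential
  m10: 10-0 ←essential
  m13: 11-1,110-
  m15: 11-1 ←essential
Essential: 0001, 01-0, 10-0, 11-1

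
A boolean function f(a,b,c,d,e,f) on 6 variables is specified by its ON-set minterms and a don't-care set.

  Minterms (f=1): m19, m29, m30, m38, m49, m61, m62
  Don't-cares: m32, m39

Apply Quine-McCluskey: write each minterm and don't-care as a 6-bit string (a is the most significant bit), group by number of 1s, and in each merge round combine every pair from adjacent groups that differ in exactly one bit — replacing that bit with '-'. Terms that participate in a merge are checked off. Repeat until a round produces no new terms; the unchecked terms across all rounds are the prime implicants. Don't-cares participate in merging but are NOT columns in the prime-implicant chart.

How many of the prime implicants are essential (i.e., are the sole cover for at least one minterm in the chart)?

Round 0: 010011 011101✓ 011110✓ 100000 100110✓ 100111✓ 110001 111101✓ 111110✓
Round 1: -11101 -11110 10011-
PIs = {-11101, -11110, 010011, 100000, 10011-, 110001}
Coverage chart:
  m19: 010011 ←essential
  m29: -11101 ←essential
  m30: -11110 ←essential
  m38: 10011- ←essential
  m49: 110001 ←essential
  m61: -11101 ←essential
  m62: -11110 ←essential
Essential: -11101, -11110, 010011, 10011-, 110001

5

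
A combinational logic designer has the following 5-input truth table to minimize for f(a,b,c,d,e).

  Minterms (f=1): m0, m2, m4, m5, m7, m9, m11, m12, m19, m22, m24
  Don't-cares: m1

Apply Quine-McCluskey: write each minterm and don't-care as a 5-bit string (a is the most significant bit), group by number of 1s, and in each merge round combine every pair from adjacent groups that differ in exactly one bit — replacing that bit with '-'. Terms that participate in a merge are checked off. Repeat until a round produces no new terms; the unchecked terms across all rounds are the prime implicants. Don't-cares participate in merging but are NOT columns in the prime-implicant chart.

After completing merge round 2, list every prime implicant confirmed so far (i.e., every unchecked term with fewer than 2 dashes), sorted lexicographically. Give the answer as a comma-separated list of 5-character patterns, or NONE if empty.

0-001, 0-100, 000-0, 001-1, 010-1, 10011, 10110, 11000

[col 0] 00000*, 00001*, 00010*, 00100*, 00101*, 00111*, 01001*, 01011*, 01100*, 10011, 10110, 11000
[col 1] 0-001, 0-100, 00-00*, 00-01*, 000-0, 0000-*, 001-1, 0010-*, 010-1
[col 2] 00-0-
Prime implicants: 0-001, 0-100, 00-0-, 000-0, 001-1, 010-1, 10011, 10110, 11000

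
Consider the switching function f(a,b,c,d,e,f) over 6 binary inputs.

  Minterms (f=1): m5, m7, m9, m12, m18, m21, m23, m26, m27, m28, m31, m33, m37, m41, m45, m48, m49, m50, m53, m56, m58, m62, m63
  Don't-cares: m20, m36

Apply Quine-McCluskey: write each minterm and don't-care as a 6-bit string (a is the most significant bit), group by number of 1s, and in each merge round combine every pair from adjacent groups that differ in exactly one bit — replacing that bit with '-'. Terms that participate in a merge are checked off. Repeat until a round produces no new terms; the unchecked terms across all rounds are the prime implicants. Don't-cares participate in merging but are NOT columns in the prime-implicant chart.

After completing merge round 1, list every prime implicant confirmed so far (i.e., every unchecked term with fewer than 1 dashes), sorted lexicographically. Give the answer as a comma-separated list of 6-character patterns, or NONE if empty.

[col 0] 000101*, 000111*, 001001*, 001100*, 010010*, 010100*, 010101*, 010111*, 011010*, 011011*, 011100*, 011111*, 100001*, 100100*, 100101*, 101001*, 101101*, 110000*, 110001*, 110010*, 110101*, 111000*, 111010*, 111110*, 111111*
[col 1] -00101*, -01001, -10010*, -10101*, -11010*, -11111, 0-0101*, 0-0111*, 0-1100, 0001-1*, 01-010*, 01-100, 01-111, 0101-1*, 01010-, 011-11, 01101-, 1-0001*, 1-0101*, 10-001*, 10-101*, 100-01*, 10010-, 101-01*, 11-000*, 11-010*, 110-01*, 1100-0*, 11000-, 111-10, 1110-0*, 11111-
[col 2] --0101, -1-010, 0-01-1, 1-0-01, 10--01, 11-0-0
Prime implicants: --0101, -01001, -1-010, -11111, 0-01-1, 0-1100, 01-100, 01-111, 01010-, 011-11, 01101-, 1-0-01, 10--01, 10010-, 11-0-0, 11000-, 111-10, 11111-

NONE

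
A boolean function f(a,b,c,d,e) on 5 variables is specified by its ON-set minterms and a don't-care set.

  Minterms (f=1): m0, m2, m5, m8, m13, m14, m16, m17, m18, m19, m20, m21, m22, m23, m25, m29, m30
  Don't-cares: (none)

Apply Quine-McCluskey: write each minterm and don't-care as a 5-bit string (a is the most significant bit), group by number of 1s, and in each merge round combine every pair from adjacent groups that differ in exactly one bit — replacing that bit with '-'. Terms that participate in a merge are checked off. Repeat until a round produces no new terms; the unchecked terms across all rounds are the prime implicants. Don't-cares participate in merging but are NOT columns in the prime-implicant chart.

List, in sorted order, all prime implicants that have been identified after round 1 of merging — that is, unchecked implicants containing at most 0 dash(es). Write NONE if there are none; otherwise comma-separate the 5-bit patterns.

Round 0: 00000✓ 00010✓ 00101✓ 01000✓ 01101✓ 01110✓ 10000✓ 10001✓ 10010✓ 10011✓ 10100✓ 10101✓ 10110✓ 10111✓ 11001✓ 11101✓ 11110✓
Round 1: -0000✓ -0010✓ -0101✓ -1101✓ -1110 0-000 0-101✓ 000-0✓ 1-001✓ 1-101✓ 1-110 10-00✓ 10-01✓ 10-10✓ 10-11✓ 100-0✓ 100-1✓ 1000-✓ 1001-✓ 101-0✓ 101-1✓ 1010-✓ 1011-✓ 11-01✓
Round 2: --101 -00-0 1--01 10--0✓ 10--1✓ 10-0-✓ 10-1-✓ 100--✓ 101--✓
Round 3: 10---
PIs = {--101, -00-0, -1110, 0-000, 1--01, 1-110, 10---}

NONE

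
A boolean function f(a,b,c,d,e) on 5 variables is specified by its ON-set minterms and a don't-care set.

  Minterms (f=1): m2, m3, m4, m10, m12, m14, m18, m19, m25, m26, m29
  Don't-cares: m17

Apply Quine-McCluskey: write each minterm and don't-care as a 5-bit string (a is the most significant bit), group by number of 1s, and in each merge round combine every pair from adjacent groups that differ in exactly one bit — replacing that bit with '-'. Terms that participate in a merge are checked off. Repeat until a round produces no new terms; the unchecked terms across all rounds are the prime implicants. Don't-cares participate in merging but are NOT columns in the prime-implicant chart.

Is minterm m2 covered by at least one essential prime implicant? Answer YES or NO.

size-2^0 implicants → 00010(✓)  00011(✓)  00100(✓)  01010(✓)  01100(✓)  01110(✓)  10001(✓)  10010(✓)  10011(✓)  11001(✓)  11010(✓)  11101(✓)
size-2^1 implicants → -0010(✓)  -0011(✓)  -1010(✓)  0-010(✓)  0-100  0001-(✓)  01-10  011-0  1-001  1-010(✓)  100-1  1001-(✓)  11-01
size-2^2 implicants → --010  -001-
Unchecked terms (primes): --010, -001-, 0-100, 01-10, 011-0, 1-001, 100-1, 11-01
Minterm coverage:
  m2 ⊆ --010,-001-
  m3 ⊆ -001- [E]
  m4 ⊆ 0-100 [E]
  m10 ⊆ --010,01-10
  m12 ⊆ 0-100,011-0
  m14 ⊆ 01-10,011-0
  m18 ⊆ --010,-001-
  m19 ⊆ -001-,100-1
  m25 ⊆ 1-001,11-01
  m26 ⊆ --010 [E]
  m29 ⊆ 11-01 [E]
E = {--010, -001-, 0-100, 11-01}

YES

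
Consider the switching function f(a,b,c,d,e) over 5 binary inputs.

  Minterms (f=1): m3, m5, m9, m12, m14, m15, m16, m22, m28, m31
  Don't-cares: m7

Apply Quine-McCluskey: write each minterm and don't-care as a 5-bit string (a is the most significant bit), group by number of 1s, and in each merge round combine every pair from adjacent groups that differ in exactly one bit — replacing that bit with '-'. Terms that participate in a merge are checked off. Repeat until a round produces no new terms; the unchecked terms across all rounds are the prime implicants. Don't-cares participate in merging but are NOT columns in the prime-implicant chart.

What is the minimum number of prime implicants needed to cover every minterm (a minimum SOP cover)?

[col 0] 00011*, 00101*, 00111*, 01001, 01100*, 01110*, 01111*, 10000, 10110, 11100*, 11111*
[col 1] -1100, -1111, 0-111, 00-11, 001-1, 011-0, 0111-
Prime implicants: -1100, -1111, 0-111, 00-11, 001-1, 01001, 011-0, 0111-, 10000, 10110
PI chart (minterm → PIs covering it):
  3 | 00-11  (sole → essential)
  5 | 001-1  (sole → essential)
  9 | 01001  (sole → essential)
  12 | -1100,011-0
  14 | 011-0,0111-
  15 | -1111,0-111,0111-
  16 | 10000  (sole → essential)
  22 | 10110  (sole → essential)
  28 | -1100  (sole → essential)
  31 | -1111  (sole → essential)
Essential prime implicants: -1100, -1111, 00-11, 001-1, 01001, 10000, 10110
Petrick residual → 011-0
Minimum SOP uses 8 PIs: bcd'e' + bcde + a'b'de + a'b'ce + a'bc'd'e + a'bce' + ab'c'd'e' + ab'cde'

8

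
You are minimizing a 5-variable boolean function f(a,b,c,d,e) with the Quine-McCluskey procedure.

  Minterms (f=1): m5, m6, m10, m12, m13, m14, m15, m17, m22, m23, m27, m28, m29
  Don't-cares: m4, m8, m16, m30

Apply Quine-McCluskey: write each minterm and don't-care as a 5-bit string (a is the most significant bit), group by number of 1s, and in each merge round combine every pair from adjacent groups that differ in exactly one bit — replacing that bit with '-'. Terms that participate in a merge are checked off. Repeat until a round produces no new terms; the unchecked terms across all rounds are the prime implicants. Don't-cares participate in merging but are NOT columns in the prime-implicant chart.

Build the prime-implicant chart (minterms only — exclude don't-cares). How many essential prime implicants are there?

size-2^0 implicants → 00100(✓)  00101(✓)  00110(✓)  01000(✓)  01010(✓)  01100(✓)  01101(✓)  01110(✓)  01111(✓)  10000(✓)  10001(✓)  10110(✓)  10111(✓)  11011  11100(✓)  11101(✓)  11110(✓)
size-2^1 implicants → -0110(✓)  -1100(✓)  -1101(✓)  -1110(✓)  0-100(✓)  0-101(✓)  0-110(✓)  001-0(✓)  0010-(✓)  01-00(✓)  01-10(✓)  010-0(✓)  011-0(✓)  011-1(✓)  0110-(✓)  0111-(✓)  1-110(✓)  1000-  1011-  111-0(✓)  1110-(✓)
size-2^2 implicants → --110  -11-0  -110-  0-1-0  0-10-  01--0  011--
Unchecked terms (primes): --110, -11-0, -110-, 0-1-0, 0-10-, 01--0, 011--, 1000-, 1011-, 11011
Minterm coverage:
  m5 ⊆ 0-10- [E]
  m6 ⊆ --110,0-1-0
  m10 ⊆ 01--0 [E]
  m12 ⊆ -11-0,-110-,0-1-0,0-10-,01--0,011--
  m13 ⊆ -110-,0-10-,011--
  m14 ⊆ --110,-11-0,0-1-0,01--0,011--
  m15 ⊆ 011-- [E]
  m17 ⊆ 1000- [E]
  m22 ⊆ --110,1011-
  m23 ⊆ 1011- [E]
  m27 ⊆ 11011 [E]
  m28 ⊆ -11-0,-110-
  m29 ⊆ -110- [E]
E = {-110-, 0-10-, 01--0, 011--, 1000-, 1011-, 11011}

7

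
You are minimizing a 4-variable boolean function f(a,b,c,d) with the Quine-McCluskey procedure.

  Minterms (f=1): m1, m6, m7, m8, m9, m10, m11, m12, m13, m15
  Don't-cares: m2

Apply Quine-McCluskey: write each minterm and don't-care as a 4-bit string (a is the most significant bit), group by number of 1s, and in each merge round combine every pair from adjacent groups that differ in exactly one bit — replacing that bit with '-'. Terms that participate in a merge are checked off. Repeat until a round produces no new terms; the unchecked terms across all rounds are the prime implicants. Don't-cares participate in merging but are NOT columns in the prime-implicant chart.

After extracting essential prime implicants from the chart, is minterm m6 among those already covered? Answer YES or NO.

Round 0: 0001✓ 0010✓ 0110✓ 0111✓ 1000✓ 1001✓ 1010✓ 1011✓ 1100✓ 1101✓ 1111✓
Round 1: -001 -010 -111 0-10 011- 1-00✓ 1-01✓ 1-11✓ 10-0✓ 10-1✓ 100-✓ 101-✓ 11-1✓ 110-✓
Round 2: 1--1 1-0- 10--
PIs = {-001, -010, -111, 0-10, 011-, 1--1, 1-0-, 10--}
Coverage chart:
  m1: -001 ←essential
  m6: 0-10,011-
  m7: -111,011-
  m8: 1-0-,10--
  m9: -001,1--1,1-0-,10--
  m10: -010,10--
  m11: 1--1,10--
  m12: 1-0- ←essential
  m13: 1--1,1-0-
  m15: -111,1--1
Essential: -001, 1-0-

NO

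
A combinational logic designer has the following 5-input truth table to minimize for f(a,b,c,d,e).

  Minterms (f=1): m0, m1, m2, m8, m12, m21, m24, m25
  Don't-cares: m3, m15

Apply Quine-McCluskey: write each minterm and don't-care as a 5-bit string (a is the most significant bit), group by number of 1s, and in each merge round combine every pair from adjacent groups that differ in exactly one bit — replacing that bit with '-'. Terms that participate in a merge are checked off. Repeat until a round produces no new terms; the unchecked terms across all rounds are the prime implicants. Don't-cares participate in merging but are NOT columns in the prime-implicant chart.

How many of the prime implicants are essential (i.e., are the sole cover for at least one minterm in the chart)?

Round 0: 00000✓ 00001✓ 00010✓ 00011✓ 01000✓ 01100✓ 01111 10101 11000✓ 11001✓
Round 1: -1000 0-000 000-0✓ 000-1✓ 0000-✓ 0001-✓ 01-00 1100-
Round 2: 000--
PIs = {-1000, 0-000, 000--, 01-00, 01111, 10101, 1100-}
Coverage chart:
  m0: 0-000,000--
  m1: 000-- ←essential
  m2: 000-- ←essential
  m8: -1000,0-000,01-00
  m12: 01-00 ←essential
  m21: 10101 ←essential
  m24: -1000,1100-
  m25: 1100- ←essential
Essential: 000--, 01-00, 10101, 1100-

4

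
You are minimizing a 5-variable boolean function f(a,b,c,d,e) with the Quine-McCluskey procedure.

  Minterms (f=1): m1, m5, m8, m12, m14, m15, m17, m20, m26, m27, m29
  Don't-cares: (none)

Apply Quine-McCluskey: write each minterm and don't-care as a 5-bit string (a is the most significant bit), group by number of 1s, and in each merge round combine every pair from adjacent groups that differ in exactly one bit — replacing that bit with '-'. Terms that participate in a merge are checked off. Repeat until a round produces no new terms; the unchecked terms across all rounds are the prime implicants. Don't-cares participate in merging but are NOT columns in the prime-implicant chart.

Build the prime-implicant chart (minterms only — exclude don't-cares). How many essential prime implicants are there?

[col 0] 00001*, 00101*, 01000*, 01100*, 01110*, 01111*, 10001*, 10100, 11010*, 11011*, 11101
[col 1] -0001, 00-01, 01-00, 011-0, 0111-, 1101-
Prime implicants: -0001, 00-01, 01-00, 011-0, 0111-, 10100, 1101-, 11101
PI chart (minterm → PIs covering it):
  1 | -0001,00-01
  5 | 00-01  (sole → essential)
  8 | 01-00  (sole → essential)
  12 | 01-00,011-0
  14 | 011-0,0111-
  15 | 0111-  (sole → essential)
  17 | -0001  (sole → essential)
  20 | 10100  (sole → essential)
  26 | 1101-  (sole → essential)
  27 | 1101-  (sole → essential)
  29 | 11101  (sole → essential)
Essential prime implicants: -0001, 00-01, 01-00, 0111-, 10100, 1101-, 11101

7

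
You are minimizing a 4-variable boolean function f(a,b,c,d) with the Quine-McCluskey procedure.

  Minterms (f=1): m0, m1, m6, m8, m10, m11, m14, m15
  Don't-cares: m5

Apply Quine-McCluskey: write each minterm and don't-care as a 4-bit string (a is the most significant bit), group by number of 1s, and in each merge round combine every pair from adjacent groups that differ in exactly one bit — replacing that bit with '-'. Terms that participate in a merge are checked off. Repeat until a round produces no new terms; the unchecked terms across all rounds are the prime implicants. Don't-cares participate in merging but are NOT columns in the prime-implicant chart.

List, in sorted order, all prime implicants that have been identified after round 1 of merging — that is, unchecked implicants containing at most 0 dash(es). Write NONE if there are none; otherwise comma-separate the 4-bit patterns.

NONE

size-2^0 implicants → 0000(✓)  0001(✓)  0101(✓)  0110(✓)  1000(✓)  1010(✓)  1011(✓)  1110(✓)  1111(✓)
size-2^1 implicants → -000  -110  0-01  000-  1-10(✓)  1-11(✓)  10-0  101-(✓)  111-(✓)
size-2^2 implicants → 1-1-
Unchecked terms (primes): -000, -110, 0-01, 000-, 1-1-, 10-0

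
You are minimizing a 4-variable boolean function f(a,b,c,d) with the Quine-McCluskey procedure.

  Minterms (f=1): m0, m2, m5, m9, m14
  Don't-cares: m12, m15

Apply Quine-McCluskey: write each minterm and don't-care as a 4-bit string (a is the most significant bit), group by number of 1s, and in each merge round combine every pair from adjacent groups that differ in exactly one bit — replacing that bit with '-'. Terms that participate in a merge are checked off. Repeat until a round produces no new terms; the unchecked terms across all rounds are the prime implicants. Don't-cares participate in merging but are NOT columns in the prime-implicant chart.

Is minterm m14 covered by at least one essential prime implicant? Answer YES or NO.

NO

size-2^0 implicants → 0000(✓)  0010(✓)  0101  1001  1100(✓)  1110(✓)  1111(✓)
size-2^1 implicants → 00-0  11-0  111-
Unchecked terms (primes): 00-0, 0101, 1001, 11-0, 111-
Minterm coverage:
  m0 ⊆ 00-0 [E]
  m2 ⊆ 00-0 [E]
  m5 ⊆ 0101 [E]
  m9 ⊆ 1001 [E]
  m14 ⊆ 11-0,111-
E = {00-0, 0101, 1001}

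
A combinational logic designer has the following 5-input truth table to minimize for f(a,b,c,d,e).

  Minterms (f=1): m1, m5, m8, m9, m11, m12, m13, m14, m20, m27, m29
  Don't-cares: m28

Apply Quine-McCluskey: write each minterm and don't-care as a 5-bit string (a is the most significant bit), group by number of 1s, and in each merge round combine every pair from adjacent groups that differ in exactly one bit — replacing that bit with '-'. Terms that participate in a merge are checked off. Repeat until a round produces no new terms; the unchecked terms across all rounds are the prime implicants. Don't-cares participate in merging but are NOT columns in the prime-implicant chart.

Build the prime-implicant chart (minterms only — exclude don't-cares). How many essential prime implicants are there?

6

Round 0: 00001✓ 00101✓ 01000✓ 01001✓ 01011✓ 01100✓ 01101✓ 01110✓ 10100✓ 11011✓ 11100✓ 11101✓
Round 1: -1011 -1100✓ -1101✓ 0-001✓ 0-101✓ 00-01✓ 01-00✓ 01-01✓ 010-1 0100-✓ 011-0 0110-✓ 1-100 1110-✓
Round 2: -110- 0--01 01-0-
PIs = {-1011, -110-, 0--01, 01-0-, 010-1, 011-0, 1-100}
Coverage chart:
  m1: 0--01 ←essential
  m5: 0--01 ←essential
  m8: 01-0- ←essential
  m9: 0--01,01-0-,010-1
  m11: -1011,010-1
  m12: -110-,01-0-,011-0
  m13: -110-,0--01,01-0-
  m14: 011-0 ←essential
  m20: 1-100 ←essential
  m27: -1011 ←essential
  m29: -110- ←essential
Essential: -1011, -110-, 0--01, 01-0-, 011-0, 1-100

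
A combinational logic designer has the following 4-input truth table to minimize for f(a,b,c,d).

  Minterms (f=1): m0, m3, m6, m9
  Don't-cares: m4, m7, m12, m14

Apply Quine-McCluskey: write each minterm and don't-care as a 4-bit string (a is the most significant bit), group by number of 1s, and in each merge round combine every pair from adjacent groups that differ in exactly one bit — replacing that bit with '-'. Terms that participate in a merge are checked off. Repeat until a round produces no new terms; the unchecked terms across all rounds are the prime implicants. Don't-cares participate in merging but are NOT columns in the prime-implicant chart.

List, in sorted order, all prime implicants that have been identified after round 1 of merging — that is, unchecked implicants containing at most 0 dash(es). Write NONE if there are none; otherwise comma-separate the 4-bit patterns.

1001

Round 0: 0000✓ 0011✓ 0100✓ 0110✓ 0111✓ 1001 1100✓ 1110✓
Round 1: -100✓ -110✓ 0-00 0-11 01-0✓ 011- 11-0✓
Round 2: -1-0
PIs = {-1-0, 0-00, 0-11, 011-, 1001}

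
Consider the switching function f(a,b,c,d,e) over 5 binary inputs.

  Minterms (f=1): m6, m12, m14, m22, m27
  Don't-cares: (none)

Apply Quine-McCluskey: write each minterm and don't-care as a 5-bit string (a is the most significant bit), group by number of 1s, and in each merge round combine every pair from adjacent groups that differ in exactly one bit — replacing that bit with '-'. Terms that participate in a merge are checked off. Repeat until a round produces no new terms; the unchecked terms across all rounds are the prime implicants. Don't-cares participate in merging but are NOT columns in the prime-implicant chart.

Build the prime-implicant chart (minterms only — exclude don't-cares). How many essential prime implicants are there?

[col 0] 00110*, 01100*, 01110*, 10110*, 11011
[col 1] -0110, 0-110, 011-0
Prime implicants: -0110, 0-110, 011-0, 11011
PI chart (minterm → PIs covering it):
  6 | -0110,0-110
  12 | 011-0  (sole → essential)
  14 | 0-110,011-0
  22 | -0110  (sole → essential)
  27 | 11011  (sole → essential)
Essential prime implicants: -0110, 011-0, 11011

3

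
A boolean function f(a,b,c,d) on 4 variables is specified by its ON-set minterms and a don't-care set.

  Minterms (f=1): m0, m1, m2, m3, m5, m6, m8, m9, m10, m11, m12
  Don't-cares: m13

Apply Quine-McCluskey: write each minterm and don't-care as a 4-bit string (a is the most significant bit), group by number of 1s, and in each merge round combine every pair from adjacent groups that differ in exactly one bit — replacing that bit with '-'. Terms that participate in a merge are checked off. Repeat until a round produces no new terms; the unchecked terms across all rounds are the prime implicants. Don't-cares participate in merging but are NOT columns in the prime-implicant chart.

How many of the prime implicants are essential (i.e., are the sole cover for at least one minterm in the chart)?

4

[col 0] 0000*, 0001*, 0010*, 0011*, 0101*, 0110*, 1000*, 1001*, 1010*, 1011*, 1100*, 1101*
[col 1] -000*, -001*, -010*, -011*, -101*, 0-01*, 0-10, 00-0*, 00-1*, 000-*, 001-*, 1-00*, 1-01*, 10-0*, 10-1*, 100-*, 101-*, 110-*
[col 2] --01, -0-0*, -0-1*, -00-*, -01-*, 00--*, 1-0-, 10--*
[col 3] -0--
Prime implicants: --01, -0--, 0-10, 1-0-
PI chart (minterm → PIs covering it):
  0 | -0--  (sole → essential)
  1 | --01,-0--
  2 | -0--,0-10
  3 | -0--  (sole → essential)
  5 | --01  (sole → essential)
  6 | 0-10  (sole → essential)
  8 | -0--,1-0-
  9 | --01,-0--,1-0-
  10 | -0--  (sole → essential)
  11 | -0--  (sole → essential)
  12 | 1-0-  (sole → essential)
Essential prime implicants: --01, -0--, 0-10, 1-0-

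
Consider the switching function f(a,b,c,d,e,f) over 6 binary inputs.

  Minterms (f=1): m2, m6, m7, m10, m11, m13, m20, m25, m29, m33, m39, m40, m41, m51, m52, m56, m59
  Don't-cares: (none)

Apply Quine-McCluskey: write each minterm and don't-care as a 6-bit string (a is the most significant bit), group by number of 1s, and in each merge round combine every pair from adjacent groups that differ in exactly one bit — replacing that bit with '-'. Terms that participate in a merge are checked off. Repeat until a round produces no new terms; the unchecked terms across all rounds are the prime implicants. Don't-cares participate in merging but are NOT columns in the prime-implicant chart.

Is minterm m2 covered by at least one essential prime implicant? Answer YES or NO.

[col 0] 000010*, 000110*, 000111*, 001010*, 001011*, 001101*, 010100*, 011001*, 011101*, 100001*, 100111*, 101000*, 101001*, 110011*, 110100*, 111000*, 111011*
[col 1] -00111, -10100, 0-1101, 00-010, 000-10, 00011-, 00101-, 011-01, 1-1000, 10-001, 10100-, 11-011
Prime implicants: -00111, -10100, 0-1101, 00-010, 000-10, 00011-, 00101-, 011-01, 1-1000, 10-001, 10100-, 11-011
PI chart (minterm → PIs covering it):
  2 | 00-010,000-10
  6 | 000-10,00011-
  7 | -00111,00011-
  10 | 00-010,00101-
  11 | 00101-  (sole → essential)
  13 | 0-1101  (sole → essential)
  20 | -10100  (sole → essential)
  25 | 011-01  (sole → essential)
  29 | 0-1101,011-01
  33 | 10-001  (sole → essential)
  39 | -00111  (sole → essential)
  40 | 1-1000,10100-
  41 | 10-001,10100-
  51 | 11-011  (sole → essential)
  52 | -10100  (sole → essential)
  56 | 1-1000  (sole → essential)
  59 | 11-011  (sole → essential)
Essential prime implicants: -00111, -10100, 0-1101, 00101-, 011-01, 1-1000, 10-001, 11-011

NO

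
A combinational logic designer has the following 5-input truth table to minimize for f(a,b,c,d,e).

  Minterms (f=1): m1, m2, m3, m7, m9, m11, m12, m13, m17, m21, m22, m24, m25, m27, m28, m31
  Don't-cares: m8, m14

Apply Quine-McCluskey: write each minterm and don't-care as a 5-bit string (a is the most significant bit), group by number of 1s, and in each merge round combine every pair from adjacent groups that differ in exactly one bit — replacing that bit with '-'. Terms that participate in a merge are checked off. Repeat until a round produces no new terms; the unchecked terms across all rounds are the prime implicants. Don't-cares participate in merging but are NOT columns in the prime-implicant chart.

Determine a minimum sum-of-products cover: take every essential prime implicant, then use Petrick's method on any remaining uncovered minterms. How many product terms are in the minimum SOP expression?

Round 0: 00001✓ 00010✓ 00011✓ 00111✓ 01000✓ 01001✓ 01011✓ 01100✓ 01101✓ 01110✓ 10001✓ 10101✓ 10110 11000✓ 11001✓ 11011✓ 11100✓ 11111✓
Round 1: -0001✓ -1000✓ -1001✓ -1011✓ -1100✓ 0-001✓ 0-011✓ 00-11 000-1✓ 0001- 01-00✓ 01-01✓ 010-1✓ 0100-✓ 011-0 0110-✓ 1-001✓ 10-01 11-00✓ 11-11 110-1✓ 1100-✓
Round 2: --001 -1-00 -10-1 -100- 0-0-1 01-0-
PIs = {--001, -1-00, -10-1, -100-, 0-0-1, 00-11, 0001-, 01-0-, 011-0, 10-01, 10110, 11-11}
Coverage chart:
  m1: --001,0-0-1
  m2: 0001- ←essential
  m3: 0-0-1,00-11,0001-
  m7: 00-11 ←essential
  m9: --001,-10-1,-100-,0-0-1,01-0-
  m11: -10-1,0-0-1
  m12: -1-00,01-0-,011-0
  m13: 01-0- ←essential
  m17: --001,10-01
  m21: 10-01 ←essential
  m22: 10110 ←essential
  m24: -1-00,-100-
  m25: --001,-10-1,-100-
  m27: -10-1,11-11
  m28: -1-00 ←essential
  m31: 11-11 ←essential
Essential: -1-00, 00-11, 0001-, 01-0-, 10-01, 10110, 11-11
Petrick residual → --001, -10-1
Min cover (9 terms): c'd'e + bd'e' + bc'e + a'b'de + a'b'c'd + a'bd' + ab'd'e + ab'cde' + abde

9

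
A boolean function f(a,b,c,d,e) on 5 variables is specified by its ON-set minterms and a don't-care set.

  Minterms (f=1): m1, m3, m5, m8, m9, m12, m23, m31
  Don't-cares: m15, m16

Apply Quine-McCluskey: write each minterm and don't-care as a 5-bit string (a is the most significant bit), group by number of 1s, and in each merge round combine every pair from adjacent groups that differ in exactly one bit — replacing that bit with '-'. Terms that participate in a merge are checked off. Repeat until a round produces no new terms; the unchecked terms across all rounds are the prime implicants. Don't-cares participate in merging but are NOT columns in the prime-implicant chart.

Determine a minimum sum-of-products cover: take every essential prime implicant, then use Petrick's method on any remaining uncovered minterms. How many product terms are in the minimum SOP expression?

5

size-2^0 implicants → 00001(✓)  00011(✓)  00101(✓)  01000(✓)  01001(✓)  01100(✓)  01111(✓)  10000  10111(✓)  11111(✓)
size-2^1 implicants → -1111  0-001  00-01  000-1  01-00  0100-  1-111
Unchecked terms (primes): -1111, 0-001, 00-01, 000-1, 01-00, 0100-, 1-111, 10000
Minterm coverage:
  m1 ⊆ 0-001,00-01,000-1
  m3 ⊆ 000-1 [E]
  m5 ⊆ 00-01 [E]
  m8 ⊆ 01-00,0100-
  m9 ⊆ 0-001,0100-
  m12 ⊆ 01-00 [E]
  m23 ⊆ 1-111 [E]
  m31 ⊆ -1111,1-111
E = {00-01, 000-1, 01-00, 1-111}
Petrick residual → 0-001
Cover = a'c'd'e + a'b'd'e + a'b'c'e + a'bd'e' + acde  |cover|=5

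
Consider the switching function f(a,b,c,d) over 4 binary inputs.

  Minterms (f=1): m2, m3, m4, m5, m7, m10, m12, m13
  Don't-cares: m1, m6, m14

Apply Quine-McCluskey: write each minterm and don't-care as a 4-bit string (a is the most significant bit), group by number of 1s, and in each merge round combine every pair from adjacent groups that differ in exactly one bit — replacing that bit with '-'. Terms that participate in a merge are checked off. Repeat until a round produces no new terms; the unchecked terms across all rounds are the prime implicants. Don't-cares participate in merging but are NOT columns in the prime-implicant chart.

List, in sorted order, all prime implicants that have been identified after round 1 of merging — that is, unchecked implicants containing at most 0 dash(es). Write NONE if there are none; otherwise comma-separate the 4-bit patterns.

Round 0: 0001✓ 0010✓ 0011✓ 0100✓ 0101✓ 0110✓ 0111✓ 1010✓ 1100✓ 1101✓ 1110✓
Round 1: -010✓ -100✓ -101✓ -110✓ 0-01✓ 0-10✓ 0-11✓ 00-1✓ 001-✓ 01-0✓ 01-1✓ 010-✓ 011-✓ 1-10✓ 11-0✓ 110-✓
Round 2: --10 -1-0 -10- 0--1 0-1- 01--
PIs = {--10, -1-0, -10-, 0--1, 0-1-, 01--}

NONE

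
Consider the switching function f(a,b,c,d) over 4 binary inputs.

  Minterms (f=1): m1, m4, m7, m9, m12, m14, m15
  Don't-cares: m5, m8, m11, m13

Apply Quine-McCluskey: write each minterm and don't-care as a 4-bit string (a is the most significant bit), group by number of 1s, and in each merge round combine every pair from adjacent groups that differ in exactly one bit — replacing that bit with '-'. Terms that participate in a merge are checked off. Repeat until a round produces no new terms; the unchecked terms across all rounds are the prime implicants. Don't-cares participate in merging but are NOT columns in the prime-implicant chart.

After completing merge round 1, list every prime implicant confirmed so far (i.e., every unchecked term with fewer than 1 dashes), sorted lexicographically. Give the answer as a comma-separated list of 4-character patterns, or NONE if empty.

size-2^0 implicants → 0001(✓)  0100(✓)  0101(✓)  0111(✓)  1000(✓)  1001(✓)  1011(✓)  1100(✓)  1101(✓)  1110(✓)  1111(✓)
size-2^1 implicants → -001(✓)  -100(✓)  -101(✓)  -111(✓)  0-01(✓)  01-1(✓)  010-(✓)  1-00(✓)  1-01(✓)  1-11(✓)  10-1(✓)  100-(✓)  11-0(✓)  11-1(✓)  110-(✓)  111-(✓)
size-2^2 implicants → --01  -1-1  -10-  1--1  1-0-  11--
Unchecked terms (primes): --01, -1-1, -10-, 1--1, 1-0-, 11--

NONE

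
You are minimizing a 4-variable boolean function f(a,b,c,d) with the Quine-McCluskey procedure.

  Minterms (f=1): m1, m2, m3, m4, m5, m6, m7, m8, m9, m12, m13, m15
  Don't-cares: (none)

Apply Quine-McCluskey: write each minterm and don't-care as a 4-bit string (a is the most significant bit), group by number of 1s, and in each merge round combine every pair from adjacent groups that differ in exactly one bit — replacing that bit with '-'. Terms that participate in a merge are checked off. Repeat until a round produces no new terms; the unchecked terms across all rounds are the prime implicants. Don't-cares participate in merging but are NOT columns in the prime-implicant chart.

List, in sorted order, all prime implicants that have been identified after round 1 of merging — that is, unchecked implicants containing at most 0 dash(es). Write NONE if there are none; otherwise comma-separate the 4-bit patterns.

size-2^0 implicants → 0001(✓)  0010(✓)  0011(✓)  0100(✓)  0101(✓)  0110(✓)  0111(✓)  1000(✓)  1001(✓)  1100(✓)  1101(✓)  1111(✓)
size-2^1 implicants → -001(✓)  -100(✓)  -101(✓)  -111(✓)  0-01(✓)  0-10(✓)  0-11(✓)  00-1(✓)  001-(✓)  01-0(✓)  01-1(✓)  010-(✓)  011-(✓)  1-00(✓)  1-01(✓)  100-(✓)  11-1(✓)  110-(✓)
size-2^2 implicants → --01  -1-1  -10-  0--1  0-1-  01--  1-0-
Unchecked terms (primes): --01, -1-1, -10-, 0--1, 0-1-, 01--, 1-0-

NONE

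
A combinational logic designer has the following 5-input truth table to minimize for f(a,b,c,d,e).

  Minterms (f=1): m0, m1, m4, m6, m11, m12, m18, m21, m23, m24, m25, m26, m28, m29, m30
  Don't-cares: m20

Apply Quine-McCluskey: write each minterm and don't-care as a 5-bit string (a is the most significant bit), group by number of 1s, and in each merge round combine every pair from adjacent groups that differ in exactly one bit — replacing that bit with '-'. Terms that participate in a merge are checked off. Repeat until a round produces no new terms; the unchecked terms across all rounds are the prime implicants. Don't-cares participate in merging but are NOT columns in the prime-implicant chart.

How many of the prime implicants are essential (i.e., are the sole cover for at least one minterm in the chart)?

8

Round 0: 00000✓ 00001✓ 00100✓ 00110✓ 01011 01100✓ 10010✓ 10100✓ 10101✓ 10111✓ 11000✓ 11001✓ 11010✓ 11100✓ 11101✓ 11110✓
Round 1: -0100✓ -1100✓ 0-100✓ 00-00 0000- 001-0 1-010 1-100✓ 1-101✓ 101-1 1010-✓ 11-00✓ 11-01✓ 11-10✓ 110-0✓ 1100-✓ 111-0✓ 1110-✓
Round 2: --100 1-10- 11--0 11-0-
PIs = {--100, 00-00, 0000-, 001-0, 01011, 1-010, 1-10-, 101-1, 11--0, 11-0-}
Coverage chart:
  m0: 00-00,0000-
  m1: 0000- ←essential
  m4: --100,00-00,001-0
  m6: 001-0 ←essential
  m11: 01011 ←essential
  m12: --100 ←essential
  m18: 1-010 ←essential
  m21: 1-10-,101-1
  m23: 101-1 ←essential
  m24: 11--0,11-0-
  m25: 11-0- ←essential
  m26: 1-010,11--0
  m28: --100,1-10-,11--0,11-0-
  m29: 1-10-,11-0-
  m30: 11--0 ←essential
Essential: --100, 0000-, 001-0, 01011, 1-010, 101-1, 11--0, 11-0-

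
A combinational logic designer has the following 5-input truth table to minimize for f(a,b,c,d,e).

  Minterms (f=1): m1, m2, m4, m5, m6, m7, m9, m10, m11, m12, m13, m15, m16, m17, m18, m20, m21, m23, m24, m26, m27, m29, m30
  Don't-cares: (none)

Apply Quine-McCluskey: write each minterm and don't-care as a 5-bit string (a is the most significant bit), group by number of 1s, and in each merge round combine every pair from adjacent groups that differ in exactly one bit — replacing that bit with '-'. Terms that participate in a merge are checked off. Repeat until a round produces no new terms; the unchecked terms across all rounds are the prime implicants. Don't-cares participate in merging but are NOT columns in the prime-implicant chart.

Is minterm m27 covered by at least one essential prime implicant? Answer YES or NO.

Round 0: 00001✓ 00010✓ 00100✓ 00101✓ 00110✓ 00111✓ 01001✓ 01010✓ 01011✓ 01100✓ 01101✓ 01111✓ 10000✓ 10001✓ 10010✓ 10100✓ 10101✓ 10111✓ 11000✓ 11010✓ 11011✓ 11101✓ 11110✓
Round 1: -0001✓ -0010✓ -0100✓ -0101✓ -0111✓ -1010✓ -1011✓ -1101✓ 0-001✓ 0-010✓ 0-100✓ 0-101✓ 0-111✓ 00-01✓ 00-10 001-0✓ 001-1✓ 0010-✓ 0011-✓ 01-01✓ 01-11✓ 010-1✓ 0101-✓ 011-1✓ 0110-✓ 1-000✓ 1-010✓ 1-101✓ 10-00✓ 10-01✓ 100-0✓ 1000-✓ 101-1✓ 1010-✓ 11-10 110-0✓ 1101-✓
Round 2: --010 --101 -0-01 -01-1 -010- -101- 0--01 0-1-1 0-10- 001-- 01--1 1-0-0 10-0-
PIs = {--010, --101, -0-01, -01-1, -010-, -101-, 0--01, 0-1-1, 0-10-, 00-10, 001--, 01--1, 1-0-0, 10-0-, 11-10}
Coverage chart:
  m1: -0-01,0--01
  m2: --010,00-10
  m4: -010-,0-10-,001--
  m5: --101,-0-01,-01-1,-010-,0--01,0-1-1,0-10-,001--
  m6: 00-10,001--
  m7: -01-1,0-1-1,001--
  m9: 0--01,01--1
  m10: --010,-101-
  m11: -101-,01--1
  m12: 0-10- ←essential
  m13: --101,0--01,0-1-1,0-10-,01--1
  m15: 0-1-1,01--1
  m16: 1-0-0,10-0-
  m17: -0-01,10-0-
  m18: --010,1-0-0
  m20: -010-,10-0-
  m21: --101,-0-01,-01-1,-010-,10-0-
  m23: -01-1 ←essential
  m24: 1-0-0 ←essential
  m26: --010,-101-,1-0-0,11-10
  m27: -101- ←essential
  m29: --101 ←essential
  m30: 11-10 ←essential
Essential: --101, -01-1, -101-, 0-10-, 1-0-0, 11-10

YES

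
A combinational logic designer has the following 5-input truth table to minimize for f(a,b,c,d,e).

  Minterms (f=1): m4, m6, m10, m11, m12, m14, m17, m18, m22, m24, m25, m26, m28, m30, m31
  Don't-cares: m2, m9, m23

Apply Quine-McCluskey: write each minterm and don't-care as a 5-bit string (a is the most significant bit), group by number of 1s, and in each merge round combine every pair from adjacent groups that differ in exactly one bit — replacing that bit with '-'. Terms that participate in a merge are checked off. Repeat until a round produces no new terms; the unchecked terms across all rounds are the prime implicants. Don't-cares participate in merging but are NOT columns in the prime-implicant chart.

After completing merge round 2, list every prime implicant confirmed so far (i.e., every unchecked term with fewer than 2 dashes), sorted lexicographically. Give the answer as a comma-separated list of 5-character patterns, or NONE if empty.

size-2^0 implicants → 00010(✓)  00100(✓)  00110(✓)  01001(✓)  01010(✓)  01011(✓)  01100(✓)  01110(✓)  10001(✓)  10010(✓)  10110(✓)  10111(✓)  11000(✓)  11001(✓)  11010(✓)  11100(✓)  11110(✓)  11111(✓)
size-2^1 implicants → -0010(✓)  -0110(✓)  -1001  -1010(✓)  -1100(✓)  -1110(✓)  0-010(✓)  0-100(✓)  0-110(✓)  00-10(✓)  001-0(✓)  01-10(✓)  010-1  0101-  011-0(✓)  1-001  1-010(✓)  1-110(✓)  1-111(✓)  10-10(✓)  1011-(✓)  11-00(✓)  11-10(✓)  110-0(✓)  1100-  111-0(✓)  1111-(✓)
size-2^2 implicants → --010(✓)  --110(✓)  -0-10(✓)  -1-10(✓)  -11-0  0--10(✓)  0-1-0  1--10(✓)  1-11-  11--0
size-2^3 implicants → ---10
Unchecked terms (primes): ---10, -1001, -11-0, 0-1-0, 010-1, 0101-, 1-001, 1-11-, 11--0, 1100-

-1001, 010-1, 0101-, 1-001, 1100-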